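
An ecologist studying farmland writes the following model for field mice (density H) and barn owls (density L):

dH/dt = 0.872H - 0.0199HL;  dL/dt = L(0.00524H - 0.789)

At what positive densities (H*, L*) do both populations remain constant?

H* ≈ 151, L* ≈ 43.8

Set dL/dt = 0 with L > 0: 0.00524H - 0.789 = 0, so H* = 0.789/0.00524 = 151.
Set dH/dt = 0 with H > 0: 0.872 - 0.0199L = 0, so L* = 0.872/0.0199 = 43.8.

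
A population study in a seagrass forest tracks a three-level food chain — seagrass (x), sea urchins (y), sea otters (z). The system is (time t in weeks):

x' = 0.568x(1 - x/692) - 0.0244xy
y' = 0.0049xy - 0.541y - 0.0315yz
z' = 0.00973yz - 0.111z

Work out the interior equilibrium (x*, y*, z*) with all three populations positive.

From dz/dt = 0: 0.00973y* = 0.111, so y* = 11.4.
From dx/dt = 0: 0.568(1 - x*/692) = 0.0244·11.4, giving x* = 692·(1 - 0.49) = 353.
From dy/dt = 0: 0.0049·353 - 0.541 = 0.0315z*, so z* = 1.19/0.0315 = 37.7.

x* ≈ 353, y* ≈ 11.4, z* ≈ 37.7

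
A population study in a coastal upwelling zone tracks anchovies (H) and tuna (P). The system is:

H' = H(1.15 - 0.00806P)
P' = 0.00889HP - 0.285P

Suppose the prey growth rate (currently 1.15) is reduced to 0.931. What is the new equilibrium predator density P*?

At the interior fixed point, setting dH/dt = 0 with H > 0 fixes P* = (prey growth rate)/(HP coefficient) — independent of the other coefficients.
With the change, P* = 0.931/0.00806 = 116; it falls from 143.

P* ≈ 116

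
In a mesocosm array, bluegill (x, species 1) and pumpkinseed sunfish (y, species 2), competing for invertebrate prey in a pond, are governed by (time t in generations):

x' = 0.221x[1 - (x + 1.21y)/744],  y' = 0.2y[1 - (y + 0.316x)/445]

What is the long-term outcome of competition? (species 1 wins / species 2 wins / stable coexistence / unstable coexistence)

stable coexistence

Compare the nullcline intercepts: K1/α12 = 744/1.21 = 615 > K2 = 445; K2/α21 = 445/0.316 = 1410 > K1 = 744.
Since both inequalities hold, each species can invade when rare, so the interior equilibrium is stable.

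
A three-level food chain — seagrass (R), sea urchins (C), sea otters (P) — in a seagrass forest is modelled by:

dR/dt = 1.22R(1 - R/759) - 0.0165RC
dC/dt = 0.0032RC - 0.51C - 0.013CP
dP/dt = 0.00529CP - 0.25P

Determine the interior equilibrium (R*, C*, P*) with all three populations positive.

R* ≈ 274, C* ≈ 47.3, P* ≈ 28.2

From dP/dt = 0: 0.00529C* = 0.25, so C* = 47.3.
From dR/dt = 0: 1.22(1 - R*/759) = 0.0165·47.3, giving R* = 759·(1 - 0.639) = 274.
From dC/dt = 0: 0.0032·274 - 0.51 = 0.013P*, so P* = 0.366/0.013 = 28.2.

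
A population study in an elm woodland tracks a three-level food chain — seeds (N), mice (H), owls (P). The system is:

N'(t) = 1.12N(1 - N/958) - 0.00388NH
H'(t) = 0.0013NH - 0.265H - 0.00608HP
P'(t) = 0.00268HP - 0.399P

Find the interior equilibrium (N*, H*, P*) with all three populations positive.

N* ≈ 464, H* ≈ 149, P* ≈ 55.6

From dP/dt = 0: 0.00268H* = 0.399, so H* = 149.
From dN/dt = 0: 1.12(1 - N*/958) = 0.00388·149, giving N* = 958·(1 - 0.516) = 464.
From dH/dt = 0: 0.0013·464 - 0.265 = 0.00608P*, so P* = 0.338/0.00608 = 55.6.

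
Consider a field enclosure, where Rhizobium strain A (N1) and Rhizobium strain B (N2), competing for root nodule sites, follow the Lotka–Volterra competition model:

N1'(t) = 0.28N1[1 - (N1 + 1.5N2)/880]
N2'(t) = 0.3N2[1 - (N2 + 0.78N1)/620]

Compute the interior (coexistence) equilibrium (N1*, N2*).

N1* ≈ 294, N2* ≈ 391

Setting both brackets to zero gives the nullclines N1 + 1.5N2 = 880 and 0.78N1 + N2 = 620.
Substituting N2 = 620 - 0.78N1 into the first: N1(1 - 1.5·0.78) = 880 - 1.5·620.
So N1* = -50/-0.17 = 294, and then N2* = 620 - 0.78·294 = 391.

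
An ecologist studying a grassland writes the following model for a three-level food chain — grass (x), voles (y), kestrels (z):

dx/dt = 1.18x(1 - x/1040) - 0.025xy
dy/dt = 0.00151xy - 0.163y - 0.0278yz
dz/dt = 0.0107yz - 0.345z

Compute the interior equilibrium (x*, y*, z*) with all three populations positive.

x* ≈ 330, y* ≈ 32.2, z* ≈ 12

From dz/dt = 0: 0.0107y* = 0.345, so y* = 32.2.
From dx/dt = 0: 1.18(1 - x*/1040) = 0.025·32.2, giving x* = 1040·(1 - 0.683) = 330.
From dy/dt = 0: 0.00151·330 - 0.163 = 0.0278z*, so z* = 0.335/0.0278 = 12.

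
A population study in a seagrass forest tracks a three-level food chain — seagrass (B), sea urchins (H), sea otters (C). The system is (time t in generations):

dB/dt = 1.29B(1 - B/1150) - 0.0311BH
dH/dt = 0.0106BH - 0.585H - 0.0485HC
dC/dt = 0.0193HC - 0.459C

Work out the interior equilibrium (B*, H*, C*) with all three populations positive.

B* ≈ 491, H* ≈ 23.8, C* ≈ 95.2

From dC/dt = 0: 0.0193H* = 0.459, so H* = 23.8.
From dB/dt = 0: 1.29(1 - B*/1150) = 0.0311·23.8, giving B* = 1150·(1 - 0.573) = 491.
From dH/dt = 0: 0.0106·491 - 0.585 = 0.0485C*, so C* = 4.62/0.0485 = 95.2.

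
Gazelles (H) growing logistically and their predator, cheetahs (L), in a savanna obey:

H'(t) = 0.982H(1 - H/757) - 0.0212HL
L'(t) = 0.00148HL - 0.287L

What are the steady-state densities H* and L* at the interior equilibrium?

H* ≈ 194, L* ≈ 34.5

From dL/dt = 0 with L > 0: 0.00148H* = 0.287, so H* = 194.
Substitute into dH/dt = 0: 0.982(1 - 194/757) = 0.0212L*.
The bracket is 0.744, giving L* = 0.73/0.0212 = 34.5.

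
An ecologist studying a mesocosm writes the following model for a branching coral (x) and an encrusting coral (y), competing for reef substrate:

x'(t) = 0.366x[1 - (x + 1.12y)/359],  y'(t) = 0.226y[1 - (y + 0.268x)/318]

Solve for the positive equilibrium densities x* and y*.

Setting both brackets to zero gives the nullclines x + 1.12y = 359 and 0.268x + y = 318.
Substituting y = 318 - 0.268x into the first: x(1 - 1.12·0.268) = 359 - 1.12·318.
So x* = 2.84/0.7 = 4.06, and then y* = 318 - 0.268·4.06 = 317.

x* ≈ 4.06, y* ≈ 317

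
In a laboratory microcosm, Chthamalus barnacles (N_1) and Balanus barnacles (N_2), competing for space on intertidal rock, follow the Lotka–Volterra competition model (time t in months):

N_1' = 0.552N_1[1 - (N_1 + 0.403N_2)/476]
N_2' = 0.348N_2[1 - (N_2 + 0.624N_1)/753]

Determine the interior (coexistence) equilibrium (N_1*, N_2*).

N_1* ≈ 231, N_2* ≈ 609

Setting both brackets to zero gives the nullclines N_1 + 0.403N_2 = 476 and 0.624N_1 + N_2 = 753.
Substituting N_2 = 753 - 0.624N_1 into the first: N_1(1 - 0.403·0.624) = 476 - 0.403·753.
So N_1* = 173/0.749 = 231, and then N_2* = 753 - 0.624·231 = 609.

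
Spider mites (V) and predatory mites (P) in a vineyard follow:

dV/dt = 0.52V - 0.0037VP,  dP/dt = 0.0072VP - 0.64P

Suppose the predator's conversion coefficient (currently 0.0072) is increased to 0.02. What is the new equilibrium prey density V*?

At the interior fixed point, setting dP/dt = 0 with P > 0 fixes V* = (predator death rate)/(VP coefficient) — independent of the other coefficients.
With the change, V* = 0.64/0.02 = 32; it falls from 88.9.

V* ≈ 32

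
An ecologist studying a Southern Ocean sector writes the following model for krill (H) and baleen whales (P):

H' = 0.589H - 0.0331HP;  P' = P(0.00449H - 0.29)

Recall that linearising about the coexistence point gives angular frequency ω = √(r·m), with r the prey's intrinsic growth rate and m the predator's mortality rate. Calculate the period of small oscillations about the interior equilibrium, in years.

Here r = 0.589 and m = 0.29, so r·m = 0.171.
ω = √0.171 = 0.413 per year, hence T = 2π/ω ≈ 15.2 years.

T ≈ 15.2 years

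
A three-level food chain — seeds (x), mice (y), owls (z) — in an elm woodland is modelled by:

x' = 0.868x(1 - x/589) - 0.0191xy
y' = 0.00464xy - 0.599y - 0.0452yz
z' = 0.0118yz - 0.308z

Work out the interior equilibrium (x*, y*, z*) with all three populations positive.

x* ≈ 251, y* ≈ 26.1, z* ≈ 12.5

From dz/dt = 0: 0.0118y* = 0.308, so y* = 26.1.
From dx/dt = 0: 0.868(1 - x*/589) = 0.0191·26.1, giving x* = 589·(1 - 0.574) = 251.
From dy/dt = 0: 0.00464·251 - 0.599 = 0.0452z*, so z* = 0.564/0.0452 = 12.5.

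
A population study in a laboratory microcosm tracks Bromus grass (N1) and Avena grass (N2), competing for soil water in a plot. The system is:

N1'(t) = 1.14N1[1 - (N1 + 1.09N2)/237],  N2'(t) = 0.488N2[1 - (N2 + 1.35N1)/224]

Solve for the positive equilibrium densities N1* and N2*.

Setting both brackets to zero gives the nullclines N1 + 1.09N2 = 237 and 1.35N1 + N2 = 224.
Substituting N2 = 224 - 1.35N1 into the first: N1(1 - 1.09·1.35) = 237 - 1.09·224.
So N1* = -7.16/-0.472 = 15.2, and then N2* = 224 - 1.35·15.2 = 203.

N1* ≈ 15.2, N2* ≈ 203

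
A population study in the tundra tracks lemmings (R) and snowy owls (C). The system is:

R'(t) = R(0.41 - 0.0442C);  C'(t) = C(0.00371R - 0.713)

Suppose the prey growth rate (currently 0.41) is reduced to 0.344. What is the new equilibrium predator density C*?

C* ≈ 7.78

At the interior fixed point, setting dR/dt = 0 with R > 0 fixes C* = (prey growth rate)/(RC coefficient) — independent of the other coefficients.
With the change, C* = 0.344/0.0442 = 7.78; it falls from 9.28.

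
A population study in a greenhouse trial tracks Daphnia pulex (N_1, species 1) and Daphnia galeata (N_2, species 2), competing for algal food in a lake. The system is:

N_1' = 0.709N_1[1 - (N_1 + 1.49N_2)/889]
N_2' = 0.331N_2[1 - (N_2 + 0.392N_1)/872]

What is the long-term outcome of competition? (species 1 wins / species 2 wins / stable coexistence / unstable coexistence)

Compare the nullcline intercepts: K1/α12 = 889/1.49 = 597 < K2 = 872; K2/α21 = 872/0.392 = 2220 > K1 = 889.
Since the inequalities point opposite ways, species 2 can invade but species 1 cannot.

species 2 excludes species 1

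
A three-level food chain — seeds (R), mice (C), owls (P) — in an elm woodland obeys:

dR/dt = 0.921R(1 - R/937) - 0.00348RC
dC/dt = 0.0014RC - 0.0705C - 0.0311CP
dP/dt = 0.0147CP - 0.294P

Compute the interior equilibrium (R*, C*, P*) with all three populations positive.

R* ≈ 866, C* ≈ 20, P* ≈ 36.7

From dP/dt = 0: 0.0147C* = 0.294, so C* = 20.
From dR/dt = 0: 0.921(1 - R*/937) = 0.00348·20, giving R* = 937·(1 - 0.0756) = 866.
From dC/dt = 0: 0.0014·866 - 0.0705 = 0.0311P*, so P* = 1.14/0.0311 = 36.7.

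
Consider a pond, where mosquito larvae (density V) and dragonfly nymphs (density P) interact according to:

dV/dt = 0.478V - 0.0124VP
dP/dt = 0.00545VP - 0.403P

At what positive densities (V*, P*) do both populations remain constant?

V* ≈ 73.9, P* ≈ 38.5

Set dP/dt = 0 with P > 0: 0.00545V - 0.403 = 0, so V* = 0.403/0.00545 = 73.9.
Set dV/dt = 0 with V > 0: 0.478 - 0.0124P = 0, so P* = 0.478/0.0124 = 38.5.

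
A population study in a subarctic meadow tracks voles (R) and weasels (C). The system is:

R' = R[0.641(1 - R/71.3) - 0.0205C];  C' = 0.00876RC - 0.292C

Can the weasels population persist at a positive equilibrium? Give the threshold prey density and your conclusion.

The predator equation gives dC/dt > 0 only when R > 0.292/0.00876 = 33.3.
Without the predator, R → K = 71.3. Since 71.3 > 33.3, the predator can invade and persist.

Threshold R = 33.3; K > 33.3, so yes, the predator persists.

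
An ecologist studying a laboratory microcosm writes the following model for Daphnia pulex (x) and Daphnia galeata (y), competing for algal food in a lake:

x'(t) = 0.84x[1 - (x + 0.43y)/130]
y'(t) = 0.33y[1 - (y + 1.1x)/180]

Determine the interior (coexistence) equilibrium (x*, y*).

Setting both brackets to zero gives the nullclines x + 0.43y = 130 and 1.1x + y = 180.
Substituting y = 180 - 1.1x into the first: x(1 - 0.43·1.1) = 130 - 0.43·180.
So x* = 52.6/0.527 = 99.8, and then y* = 180 - 1.1·99.8 = 70.2.

x* ≈ 99.8, y* ≈ 70.2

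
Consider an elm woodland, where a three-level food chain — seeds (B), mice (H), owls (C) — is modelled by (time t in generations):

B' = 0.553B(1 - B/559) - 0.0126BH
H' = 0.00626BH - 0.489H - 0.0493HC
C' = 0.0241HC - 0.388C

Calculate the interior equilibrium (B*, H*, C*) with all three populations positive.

B* ≈ 354, H* ≈ 16.1, C* ≈ 35

From dC/dt = 0: 0.0241H* = 0.388, so H* = 16.1.
From dB/dt = 0: 0.553(1 - B*/559) = 0.0126·16.1, giving B* = 559·(1 - 0.367) = 354.
From dH/dt = 0: 0.00626·354 - 0.489 = 0.0493C*, so C* = 1.73/0.0493 = 35.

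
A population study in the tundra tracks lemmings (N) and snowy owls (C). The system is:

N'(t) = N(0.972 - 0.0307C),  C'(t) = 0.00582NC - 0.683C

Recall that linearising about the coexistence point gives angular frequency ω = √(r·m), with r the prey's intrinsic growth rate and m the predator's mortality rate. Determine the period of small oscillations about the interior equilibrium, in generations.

T ≈ 7.71 generations

Here r = 0.972 and m = 0.683, so r·m = 0.664.
ω = √0.664 = 0.815 per generation, hence T = 2π/ω ≈ 7.71 generations.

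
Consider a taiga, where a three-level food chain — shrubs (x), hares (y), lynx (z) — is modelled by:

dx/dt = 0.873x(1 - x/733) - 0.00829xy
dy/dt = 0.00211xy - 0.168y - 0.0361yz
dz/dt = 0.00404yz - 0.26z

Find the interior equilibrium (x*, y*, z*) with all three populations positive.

From dz/dt = 0: 0.00404y* = 0.26, so y* = 64.4.
From dx/dt = 0: 0.873(1 - x*/733) = 0.00829·64.4, giving x* = 733·(1 - 0.611) = 285.
From dy/dt = 0: 0.00211·285 - 0.168 = 0.0361z*, so z* = 0.433/0.0361 = 12.

x* ≈ 285, y* ≈ 64.4, z* ≈ 12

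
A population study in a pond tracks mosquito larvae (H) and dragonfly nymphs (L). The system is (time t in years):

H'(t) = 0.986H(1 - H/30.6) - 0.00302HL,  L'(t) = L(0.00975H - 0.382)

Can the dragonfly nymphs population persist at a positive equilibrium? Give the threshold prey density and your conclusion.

Threshold H = 39.2; K < 39.2, so no, the predator goes extinct.

The predator equation gives dL/dt > 0 only when H > 0.382/0.00975 = 39.2.
Without the predator, H → K = 30.6. Since 30.6 < 39.2, the predator cannot invade.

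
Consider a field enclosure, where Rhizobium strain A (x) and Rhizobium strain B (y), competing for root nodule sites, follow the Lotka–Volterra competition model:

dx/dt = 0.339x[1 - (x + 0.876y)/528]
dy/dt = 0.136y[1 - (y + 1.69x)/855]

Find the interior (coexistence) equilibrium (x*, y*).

Setting both brackets to zero gives the nullclines x + 0.876y = 528 and 1.69x + y = 855.
Substituting y = 855 - 1.69x into the first: x(1 - 0.876·1.69) = 528 - 0.876·855.
So x* = -221/-0.48 = 460, and then y* = 855 - 1.69·460 = 77.7.

x* ≈ 460, y* ≈ 77.7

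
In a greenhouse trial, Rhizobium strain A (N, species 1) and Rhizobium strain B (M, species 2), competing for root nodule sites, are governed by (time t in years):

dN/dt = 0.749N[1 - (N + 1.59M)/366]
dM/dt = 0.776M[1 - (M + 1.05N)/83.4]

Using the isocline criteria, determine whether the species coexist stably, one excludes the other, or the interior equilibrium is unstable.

species 1 excludes species 2

Compare the nullcline intercepts: K1/α12 = 366/1.59 = 230 > K2 = 83.4; K2/α21 = 83.4/1.05 = 79.4 < K1 = 366.
Since the inequalities point opposite ways, species 1 can invade but species 2 cannot.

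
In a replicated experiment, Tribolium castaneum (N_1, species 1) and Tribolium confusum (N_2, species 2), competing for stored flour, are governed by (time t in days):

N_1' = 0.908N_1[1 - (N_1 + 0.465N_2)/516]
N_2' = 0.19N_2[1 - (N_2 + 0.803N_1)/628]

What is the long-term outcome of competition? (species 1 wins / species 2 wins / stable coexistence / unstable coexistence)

Compare the nullcline intercepts: K1/α12 = 516/0.465 = 1110 > K2 = 628; K2/α21 = 628/0.803 = 782 > K1 = 516.
Since both inequalities hold, each species can invade when rare, so the interior equilibrium is stable.

stable coexistence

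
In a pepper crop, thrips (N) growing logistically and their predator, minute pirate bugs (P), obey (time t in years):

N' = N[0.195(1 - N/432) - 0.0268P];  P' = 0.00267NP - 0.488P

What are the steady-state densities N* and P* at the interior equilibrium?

N* ≈ 183, P* ≈ 4.2

From dP/dt = 0 with P > 0: 0.00267N* = 0.488, so N* = 183.
Substitute into dN/dt = 0: 0.195(1 - 183/432) = 0.0268P*.
The bracket is 0.577, giving P* = 0.112/0.0268 = 4.2.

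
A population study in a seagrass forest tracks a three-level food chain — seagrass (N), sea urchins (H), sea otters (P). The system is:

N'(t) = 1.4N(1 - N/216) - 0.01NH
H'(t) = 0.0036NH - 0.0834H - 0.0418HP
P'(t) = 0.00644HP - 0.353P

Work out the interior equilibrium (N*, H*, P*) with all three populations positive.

From dP/dt = 0: 0.00644H* = 0.353, so H* = 54.8.
From dN/dt = 0: 1.4(1 - N*/216) = 0.01·54.8, giving N* = 216·(1 - 0.392) = 131.
From dH/dt = 0: 0.0036·131 - 0.0834 = 0.0418P*, so P* = 0.39/0.0418 = 9.32.

N* ≈ 131, H* ≈ 54.8, P* ≈ 9.32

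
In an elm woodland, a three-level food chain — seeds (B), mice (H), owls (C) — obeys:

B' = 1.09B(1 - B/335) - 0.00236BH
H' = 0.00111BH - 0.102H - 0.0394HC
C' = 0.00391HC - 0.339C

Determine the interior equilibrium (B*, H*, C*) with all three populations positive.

From dC/dt = 0: 0.00391H* = 0.339, so H* = 86.7.
From dB/dt = 0: 1.09(1 - B*/335) = 0.00236·86.7, giving B* = 335·(1 - 0.188) = 272.
From dH/dt = 0: 0.00111·272 - 0.102 = 0.0394C*, so C* = 0.2/0.0394 = 5.08.

B* ≈ 272, H* ≈ 86.7, C* ≈ 5.08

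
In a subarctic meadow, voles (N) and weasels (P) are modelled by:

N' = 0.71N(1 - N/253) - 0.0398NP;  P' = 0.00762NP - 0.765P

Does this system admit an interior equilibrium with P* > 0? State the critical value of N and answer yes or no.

Threshold N = 100; K > 100, so yes, the predator persists.

The predator equation gives dP/dt > 0 only when N > 0.765/0.00762 = 100.
Without the predator, N → K = 253. Since 253 > 100, the predator can invade and persist.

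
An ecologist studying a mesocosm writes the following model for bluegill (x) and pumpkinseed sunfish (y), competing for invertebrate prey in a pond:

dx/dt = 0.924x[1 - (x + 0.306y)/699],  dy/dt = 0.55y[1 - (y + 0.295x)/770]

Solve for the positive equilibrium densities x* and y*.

Setting both brackets to zero gives the nullclines x + 0.306y = 699 and 0.295x + y = 770.
Substituting y = 770 - 0.295x into the first: x(1 - 0.306·0.295) = 699 - 0.306·770.
So x* = 463/0.91 = 509, and then y* = 770 - 0.295·509 = 620.

x* ≈ 509, y* ≈ 620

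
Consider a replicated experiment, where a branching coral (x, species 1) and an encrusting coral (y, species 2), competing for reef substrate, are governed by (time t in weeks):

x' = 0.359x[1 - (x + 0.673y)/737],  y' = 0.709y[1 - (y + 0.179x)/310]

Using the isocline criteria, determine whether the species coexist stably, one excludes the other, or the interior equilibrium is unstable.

stable coexistence

Compare the nullcline intercepts: K1/α12 = 737/0.673 = 1100 > K2 = 310; K2/α21 = 310/0.179 = 1730 > K1 = 737.
Since both inequalities hold, each species can invade when rare, so the interior equilibrium is stable.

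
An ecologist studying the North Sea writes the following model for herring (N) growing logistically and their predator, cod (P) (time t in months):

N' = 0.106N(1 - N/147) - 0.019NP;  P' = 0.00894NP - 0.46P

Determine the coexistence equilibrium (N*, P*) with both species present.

From dP/dt = 0 with P > 0: 0.00894N* = 0.46, so N* = 51.5.
Substitute into dN/dt = 0: 0.106(1 - 51.5/147) = 0.019P*.
The bracket is 0.65, giving P* = 0.0689/0.019 = 3.63.

N* ≈ 51.5, P* ≈ 3.63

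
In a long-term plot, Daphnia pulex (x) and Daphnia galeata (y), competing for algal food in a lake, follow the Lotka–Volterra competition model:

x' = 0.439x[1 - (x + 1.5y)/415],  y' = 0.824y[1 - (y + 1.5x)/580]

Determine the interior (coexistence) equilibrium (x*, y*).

x* ≈ 364, y* ≈ 34

Setting both brackets to zero gives the nullclines x + 1.5y = 415 and 1.5x + y = 580.
Substituting y = 580 - 1.5x into the first: x(1 - 1.5·1.5) = 415 - 1.5·580.
So x* = -455/-1.25 = 364, and then y* = 580 - 1.5·364 = 34.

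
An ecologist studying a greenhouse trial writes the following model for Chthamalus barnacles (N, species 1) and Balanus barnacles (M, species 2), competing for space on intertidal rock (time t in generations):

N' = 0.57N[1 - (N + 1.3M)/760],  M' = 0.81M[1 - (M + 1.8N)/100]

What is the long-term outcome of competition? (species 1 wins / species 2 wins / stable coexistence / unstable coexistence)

species 1 excludes species 2

Compare the nullcline intercepts: K1/α12 = 760/1.3 = 585 > K2 = 100; K2/α21 = 100/1.8 = 55.6 < K1 = 760.
Since the inequalities point opposite ways, species 1 can invade but species 2 cannot.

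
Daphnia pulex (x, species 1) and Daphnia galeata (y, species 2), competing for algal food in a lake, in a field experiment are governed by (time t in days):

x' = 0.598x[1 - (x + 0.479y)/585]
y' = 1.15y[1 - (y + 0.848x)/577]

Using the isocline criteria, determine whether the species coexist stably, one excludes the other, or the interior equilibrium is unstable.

stable coexistence

Compare the nullcline intercepts: K1/α12 = 585/0.479 = 1220 > K2 = 577; K2/α21 = 577/0.848 = 680 > K1 = 585.
Since both inequalities hold, each species can invade when rare, so the interior equilibrium is stable.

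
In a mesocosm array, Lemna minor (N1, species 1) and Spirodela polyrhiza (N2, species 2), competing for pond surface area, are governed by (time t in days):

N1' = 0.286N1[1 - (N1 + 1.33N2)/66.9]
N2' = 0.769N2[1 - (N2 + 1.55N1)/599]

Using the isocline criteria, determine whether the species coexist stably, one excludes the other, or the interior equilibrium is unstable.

Compare the nullcline intercepts: K1/α12 = 66.9/1.33 = 50.3 < K2 = 599; K2/α21 = 599/1.55 = 386 > K1 = 66.9.
Since the inequalities point opposite ways, species 2 can invade but species 1 cannot.

species 2 excludes species 1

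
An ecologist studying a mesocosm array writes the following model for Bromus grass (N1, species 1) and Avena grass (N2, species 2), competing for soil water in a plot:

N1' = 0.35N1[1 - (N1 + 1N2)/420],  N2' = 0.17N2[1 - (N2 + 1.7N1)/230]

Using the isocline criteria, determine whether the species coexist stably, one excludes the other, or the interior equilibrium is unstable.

species 1 excludes species 2

Compare the nullcline intercepts: K1/α12 = 420/1 = 420 > K2 = 230; K2/α21 = 230/1.7 = 135 < K1 = 420.
Since the inequalities point opposite ways, species 1 can invade but species 2 cannot.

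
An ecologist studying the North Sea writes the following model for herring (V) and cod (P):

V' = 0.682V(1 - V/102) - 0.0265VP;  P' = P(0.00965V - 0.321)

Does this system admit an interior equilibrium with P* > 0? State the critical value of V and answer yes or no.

Threshold V = 33.3; K > 33.3, so yes, the predator persists.

The predator equation gives dP/dt > 0 only when V > 0.321/0.00965 = 33.3.
Without the predator, V → K = 102. Since 102 > 33.3, the predator can invade and persist.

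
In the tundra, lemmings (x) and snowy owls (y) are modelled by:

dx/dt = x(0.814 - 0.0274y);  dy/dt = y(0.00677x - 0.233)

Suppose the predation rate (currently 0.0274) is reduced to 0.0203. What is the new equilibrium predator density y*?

At the interior fixed point, setting dx/dt = 0 with x > 0 fixes y* = (prey growth rate)/(xy coefficient) — independent of the other coefficients.
With the change, y* = 0.814/0.0203 = 40.1; it rises from 29.7.

y* ≈ 40.1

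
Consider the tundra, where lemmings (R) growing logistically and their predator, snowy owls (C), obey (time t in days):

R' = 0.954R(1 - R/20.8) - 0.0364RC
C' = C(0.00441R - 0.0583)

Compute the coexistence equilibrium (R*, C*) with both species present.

R* ≈ 13.2, C* ≈ 9.55

From dC/dt = 0 with C > 0: 0.00441R* = 0.0583, so R* = 13.2.
Substitute into dR/dt = 0: 0.954(1 - 13.2/20.8) = 0.0364C*.
The bracket is 0.364, giving C* = 0.348/0.0364 = 9.55.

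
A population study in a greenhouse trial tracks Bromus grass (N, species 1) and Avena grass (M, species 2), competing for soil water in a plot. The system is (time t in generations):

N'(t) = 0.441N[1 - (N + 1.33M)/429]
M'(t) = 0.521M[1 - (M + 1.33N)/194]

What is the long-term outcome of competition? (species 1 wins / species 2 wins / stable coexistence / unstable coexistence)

species 1 excludes species 2

Compare the nullcline intercepts: K1/α12 = 429/1.33 = 323 > K2 = 194; K2/α21 = 194/1.33 = 146 < K1 = 429.
Since the inequalities point opposite ways, species 1 can invade but species 2 cannot.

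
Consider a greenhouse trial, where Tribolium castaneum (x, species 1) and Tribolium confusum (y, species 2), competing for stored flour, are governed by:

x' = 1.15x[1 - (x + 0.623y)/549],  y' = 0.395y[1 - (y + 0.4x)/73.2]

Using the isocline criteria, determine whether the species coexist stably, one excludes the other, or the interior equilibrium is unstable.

Compare the nullcline intercepts: K1/α12 = 549/0.623 = 881 > K2 = 73.2; K2/α21 = 73.2/0.4 = 183 < K1 = 549.
Since the inequalities point opposite ways, species 1 can invade but species 2 cannot.

species 1 excludes species 2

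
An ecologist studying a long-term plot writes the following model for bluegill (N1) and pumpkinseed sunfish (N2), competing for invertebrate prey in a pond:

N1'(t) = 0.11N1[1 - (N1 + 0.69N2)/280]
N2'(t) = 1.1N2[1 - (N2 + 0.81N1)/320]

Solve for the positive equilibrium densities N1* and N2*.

N1* ≈ 134, N2* ≈ 211

Setting both brackets to zero gives the nullclines N1 + 0.69N2 = 280 and 0.81N1 + N2 = 320.
Substituting N2 = 320 - 0.81N1 into the first: N1(1 - 0.69·0.81) = 280 - 0.69·320.
So N1* = 59.2/0.441 = 134, and then N2* = 320 - 0.81·134 = 211.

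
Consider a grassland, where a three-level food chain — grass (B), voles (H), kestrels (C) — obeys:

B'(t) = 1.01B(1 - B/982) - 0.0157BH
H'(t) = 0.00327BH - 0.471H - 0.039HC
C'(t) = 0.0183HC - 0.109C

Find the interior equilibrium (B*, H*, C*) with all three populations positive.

B* ≈ 891, H* ≈ 5.96, C* ≈ 62.6

From dC/dt = 0: 0.0183H* = 0.109, so H* = 5.96.
From dB/dt = 0: 1.01(1 - B*/982) = 0.0157·5.96, giving B* = 982·(1 - 0.0926) = 891.
From dH/dt = 0: 0.00327·891 - 0.471 = 0.039C*, so C* = 2.44/0.039 = 62.6.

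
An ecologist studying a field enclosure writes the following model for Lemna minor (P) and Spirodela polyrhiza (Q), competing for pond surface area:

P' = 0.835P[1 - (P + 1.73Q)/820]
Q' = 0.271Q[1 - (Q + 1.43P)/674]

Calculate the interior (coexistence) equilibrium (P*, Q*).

P* ≈ 235, Q* ≈ 338

Setting both brackets to zero gives the nullclines P + 1.73Q = 820 and 1.43P + Q = 674.
Substituting Q = 674 - 1.43P into the first: P(1 - 1.73·1.43) = 820 - 1.73·674.
So P* = -346/-1.47 = 235, and then Q* = 674 - 1.43·235 = 338.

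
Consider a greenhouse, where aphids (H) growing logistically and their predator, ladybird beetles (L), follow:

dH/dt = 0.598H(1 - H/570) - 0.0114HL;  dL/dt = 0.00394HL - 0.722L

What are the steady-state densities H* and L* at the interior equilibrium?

From dL/dt = 0 with L > 0: 0.00394H* = 0.722, so H* = 183.
Substitute into dH/dt = 0: 0.598(1 - 183/570) = 0.0114L*.
The bracket is 0.679, giving L* = 0.406/0.0114 = 35.6.

H* ≈ 183, L* ≈ 35.6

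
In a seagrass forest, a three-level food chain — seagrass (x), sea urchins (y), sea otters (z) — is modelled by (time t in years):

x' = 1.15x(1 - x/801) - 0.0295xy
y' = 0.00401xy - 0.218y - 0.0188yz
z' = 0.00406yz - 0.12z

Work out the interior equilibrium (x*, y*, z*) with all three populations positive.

x* ≈ 194, y* ≈ 29.6, z* ≈ 29.7

From dz/dt = 0: 0.00406y* = 0.12, so y* = 29.6.
From dx/dt = 0: 1.15(1 - x*/801) = 0.0295·29.6, giving x* = 801·(1 - 0.758) = 194.
From dy/dt = 0: 0.00401·194 - 0.218 = 0.0188z*, so z* = 0.559/0.0188 = 29.7.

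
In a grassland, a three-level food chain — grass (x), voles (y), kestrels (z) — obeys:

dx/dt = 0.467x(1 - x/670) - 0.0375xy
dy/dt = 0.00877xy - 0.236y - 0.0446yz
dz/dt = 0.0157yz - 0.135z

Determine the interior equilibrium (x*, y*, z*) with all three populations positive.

x* ≈ 207, y* ≈ 8.6, z* ≈ 35.5

From dz/dt = 0: 0.0157y* = 0.135, so y* = 8.6.
From dx/dt = 0: 0.467(1 - x*/670) = 0.0375·8.6, giving x* = 670·(1 - 0.69) = 207.
From dy/dt = 0: 0.00877·207 - 0.236 = 0.0446z*, so z* = 1.58/0.0446 = 35.5.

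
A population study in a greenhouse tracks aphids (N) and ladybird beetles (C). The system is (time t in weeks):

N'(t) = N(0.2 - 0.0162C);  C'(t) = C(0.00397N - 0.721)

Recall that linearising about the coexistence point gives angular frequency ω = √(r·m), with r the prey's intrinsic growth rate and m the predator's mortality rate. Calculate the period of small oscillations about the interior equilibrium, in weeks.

T ≈ 16.5 weeks

Here r = 0.2 and m = 0.721, so r·m = 0.144.
ω = √0.144 = 0.38 per week, hence T = 2π/ω ≈ 16.5 weeks.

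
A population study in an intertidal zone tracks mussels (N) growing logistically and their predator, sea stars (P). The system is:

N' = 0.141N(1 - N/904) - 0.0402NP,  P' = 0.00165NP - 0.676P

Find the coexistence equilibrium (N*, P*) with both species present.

From dP/dt = 0 with P > 0: 0.00165N* = 0.676, so N* = 410.
Substitute into dN/dt = 0: 0.141(1 - 410/904) = 0.0402P*.
The bracket is 0.547, giving P* = 0.0771/0.0402 = 1.92.

N* ≈ 410, P* ≈ 1.92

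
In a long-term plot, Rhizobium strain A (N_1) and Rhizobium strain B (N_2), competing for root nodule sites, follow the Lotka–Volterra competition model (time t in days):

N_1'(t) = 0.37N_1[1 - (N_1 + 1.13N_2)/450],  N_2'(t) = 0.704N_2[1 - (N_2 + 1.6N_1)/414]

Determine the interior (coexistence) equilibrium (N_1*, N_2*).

N_1* ≈ 22.1, N_2* ≈ 379

Setting both brackets to zero gives the nullclines N_1 + 1.13N_2 = 450 and 1.6N_1 + N_2 = 414.
Substituting N_2 = 414 - 1.6N_1 into the first: N_1(1 - 1.13·1.6) = 450 - 1.13·414.
So N_1* = -17.8/-0.808 = 22.1, and then N_2* = 414 - 1.6·22.1 = 379.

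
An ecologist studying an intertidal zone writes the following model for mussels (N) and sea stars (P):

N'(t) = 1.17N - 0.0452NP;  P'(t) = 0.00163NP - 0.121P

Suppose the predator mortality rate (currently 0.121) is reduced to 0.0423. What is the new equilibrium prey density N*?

N* ≈ 26

At the interior fixed point, setting dP/dt = 0 with P > 0 fixes N* = (predator death rate)/(NP coefficient) — independent of the other coefficients.
With the change, N* = 0.0423/0.00163 = 26; it falls from 74.2.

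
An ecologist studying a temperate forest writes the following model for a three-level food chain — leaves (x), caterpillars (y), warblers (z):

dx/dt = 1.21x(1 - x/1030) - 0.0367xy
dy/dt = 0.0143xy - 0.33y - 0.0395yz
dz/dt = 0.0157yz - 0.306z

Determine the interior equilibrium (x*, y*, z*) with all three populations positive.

From dz/dt = 0: 0.0157y* = 0.306, so y* = 19.5.
From dx/dt = 0: 1.21(1 - x*/1030) = 0.0367·19.5, giving x* = 1030·(1 - 0.591) = 421.
From dy/dt = 0: 0.0143·421 - 0.33 = 0.0395z*, so z* = 5.69/0.0395 = 144.

x* ≈ 421, y* ≈ 19.5, z* ≈ 144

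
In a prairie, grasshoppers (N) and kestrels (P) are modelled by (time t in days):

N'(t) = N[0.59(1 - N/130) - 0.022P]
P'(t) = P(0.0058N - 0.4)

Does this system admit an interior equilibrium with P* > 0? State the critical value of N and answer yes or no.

The predator equation gives dP/dt > 0 only when N > 0.4/0.0058 = 69.
Without the predator, N → K = 130. Since 130 > 69, the predator can invade and persist.

Threshold N = 69; K > 69, so yes, the predator persists.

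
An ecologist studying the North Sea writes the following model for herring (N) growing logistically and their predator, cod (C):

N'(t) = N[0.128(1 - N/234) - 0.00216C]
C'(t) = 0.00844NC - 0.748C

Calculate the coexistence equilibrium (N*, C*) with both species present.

N* ≈ 88.6, C* ≈ 36.8

From dC/dt = 0 with C > 0: 0.00844N* = 0.748, so N* = 88.6.
Substitute into dN/dt = 0: 0.128(1 - 88.6/234) = 0.00216C*.
The bracket is 0.621, giving C* = 0.0795/0.00216 = 36.8.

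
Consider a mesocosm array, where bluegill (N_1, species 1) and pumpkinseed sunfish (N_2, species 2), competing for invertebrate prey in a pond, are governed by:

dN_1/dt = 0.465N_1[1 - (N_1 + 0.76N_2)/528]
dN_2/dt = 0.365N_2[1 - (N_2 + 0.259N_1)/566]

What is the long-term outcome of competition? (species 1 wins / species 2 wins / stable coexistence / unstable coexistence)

stable coexistence

Compare the nullcline intercepts: K1/α12 = 528/0.76 = 695 > K2 = 566; K2/α21 = 566/0.259 = 2190 > K1 = 528.
Since both inequalities hold, each species can invade when rare, so the interior equilibrium is stable.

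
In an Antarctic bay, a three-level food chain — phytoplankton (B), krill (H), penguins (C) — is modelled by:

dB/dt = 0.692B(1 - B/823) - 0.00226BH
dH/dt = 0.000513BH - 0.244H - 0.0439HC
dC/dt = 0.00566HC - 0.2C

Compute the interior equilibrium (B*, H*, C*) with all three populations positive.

B* ≈ 728, H* ≈ 35.3, C* ≈ 2.95

From dC/dt = 0: 0.00566H* = 0.2, so H* = 35.3.
From dB/dt = 0: 0.692(1 - B*/823) = 0.00226·35.3, giving B* = 823·(1 - 0.115) = 728.
From dH/dt = 0: 0.000513·728 - 0.244 = 0.0439C*, so C* = 0.129/0.0439 = 2.95.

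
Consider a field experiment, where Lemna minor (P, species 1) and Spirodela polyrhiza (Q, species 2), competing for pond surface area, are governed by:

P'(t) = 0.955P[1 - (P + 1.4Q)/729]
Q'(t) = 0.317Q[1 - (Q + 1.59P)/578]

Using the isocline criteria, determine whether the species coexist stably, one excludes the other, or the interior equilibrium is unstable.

unstable coexistence (outcome depends on initial conditions)

Compare the nullcline intercepts: K1/α12 = 729/1.4 = 521 < K2 = 578; K2/α21 = 578/1.59 = 364 < K1 = 729.
Since both are reversed, neither can invade when rare; the interior point is a saddle.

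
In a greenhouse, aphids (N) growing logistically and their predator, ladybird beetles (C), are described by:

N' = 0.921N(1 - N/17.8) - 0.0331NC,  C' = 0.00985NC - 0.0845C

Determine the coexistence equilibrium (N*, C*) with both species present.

N* ≈ 8.58, C* ≈ 14.4

From dC/dt = 0 with C > 0: 0.00985N* = 0.0845, so N* = 8.58.
Substitute into dN/dt = 0: 0.921(1 - 8.58/17.8) = 0.0331C*.
The bracket is 0.518, giving C* = 0.477/0.0331 = 14.4.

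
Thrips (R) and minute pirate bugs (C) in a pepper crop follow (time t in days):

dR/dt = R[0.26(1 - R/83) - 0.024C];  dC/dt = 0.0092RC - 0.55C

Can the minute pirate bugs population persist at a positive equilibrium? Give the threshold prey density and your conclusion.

The predator equation gives dC/dt > 0 only when R > 0.55/0.0092 = 59.8.
Without the predator, R → K = 83. Since 83 > 59.8, the predator can invade and persist.

Threshold R = 59.8; K > 59.8, so yes, the predator persists.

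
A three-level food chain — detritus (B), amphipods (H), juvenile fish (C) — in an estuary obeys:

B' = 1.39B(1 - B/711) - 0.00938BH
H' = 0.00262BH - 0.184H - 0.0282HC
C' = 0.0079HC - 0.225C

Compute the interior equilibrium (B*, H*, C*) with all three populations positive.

B* ≈ 574, H* ≈ 28.5, C* ≈ 46.8

From dC/dt = 0: 0.0079H* = 0.225, so H* = 28.5.
From dB/dt = 0: 1.39(1 - B*/711) = 0.00938·28.5, giving B* = 711·(1 - 0.192) = 574.
From dH/dt = 0: 0.00262·574 - 0.184 = 0.0282C*, so C* = 1.32/0.0282 = 46.8.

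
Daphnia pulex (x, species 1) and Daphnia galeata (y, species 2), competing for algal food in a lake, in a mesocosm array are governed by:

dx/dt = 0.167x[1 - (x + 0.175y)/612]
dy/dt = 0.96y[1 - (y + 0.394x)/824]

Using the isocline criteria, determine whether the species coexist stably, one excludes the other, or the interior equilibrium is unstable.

Compare the nullcline intercepts: K1/α12 = 612/0.175 = 3500 > K2 = 824; K2/α21 = 824/0.394 = 2090 > K1 = 612.
Since both inequalities hold, each species can invade when rare, so the interior equilibrium is stable.

stable coexistence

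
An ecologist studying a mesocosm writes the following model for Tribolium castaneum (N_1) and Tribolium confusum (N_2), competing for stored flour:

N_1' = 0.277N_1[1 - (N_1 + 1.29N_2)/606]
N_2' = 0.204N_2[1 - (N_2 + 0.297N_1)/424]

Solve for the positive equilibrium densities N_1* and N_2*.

N_1* ≈ 95.7, N_2* ≈ 396

Setting both brackets to zero gives the nullclines N_1 + 1.29N_2 = 606 and 0.297N_1 + N_2 = 424.
Substituting N_2 = 424 - 0.297N_1 into the first: N_1(1 - 1.29·0.297) = 606 - 1.29·424.
So N_1* = 59/0.617 = 95.7, and then N_2* = 424 - 0.297·95.7 = 396.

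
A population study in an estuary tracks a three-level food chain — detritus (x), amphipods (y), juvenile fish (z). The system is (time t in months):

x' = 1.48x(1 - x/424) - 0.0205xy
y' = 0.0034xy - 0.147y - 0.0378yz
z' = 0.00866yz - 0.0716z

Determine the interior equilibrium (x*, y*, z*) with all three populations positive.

x* ≈ 375, y* ≈ 8.27, z* ≈ 29.9

From dz/dt = 0: 0.00866y* = 0.0716, so y* = 8.27.
From dx/dt = 0: 1.48(1 - x*/424) = 0.0205·8.27, giving x* = 424·(1 - 0.115) = 375.
From dy/dt = 0: 0.0034·375 - 0.147 = 0.0378z*, so z* = 1.13/0.0378 = 29.9.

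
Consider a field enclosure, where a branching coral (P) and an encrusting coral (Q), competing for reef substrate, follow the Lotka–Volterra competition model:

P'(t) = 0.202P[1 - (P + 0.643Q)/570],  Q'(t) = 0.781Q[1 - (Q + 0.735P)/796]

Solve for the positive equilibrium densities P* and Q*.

Setting both brackets to zero gives the nullclines P + 0.643Q = 570 and 0.735P + Q = 796.
Substituting Q = 796 - 0.735P into the first: P(1 - 0.643·0.735) = 570 - 0.643·796.
So P* = 58.2/0.527 = 110, and then Q* = 796 - 0.735·110 = 715.

P* ≈ 110, Q* ≈ 715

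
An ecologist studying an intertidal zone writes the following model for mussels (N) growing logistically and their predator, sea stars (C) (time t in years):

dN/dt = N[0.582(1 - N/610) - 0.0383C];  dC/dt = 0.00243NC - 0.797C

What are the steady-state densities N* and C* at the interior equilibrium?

N* ≈ 328, C* ≈ 7.03

From dC/dt = 0 with C > 0: 0.00243N* = 0.797, so N* = 328.
Substitute into dN/dt = 0: 0.582(1 - 328/610) = 0.0383C*.
The bracket is 0.462, giving C* = 0.269/0.0383 = 7.03.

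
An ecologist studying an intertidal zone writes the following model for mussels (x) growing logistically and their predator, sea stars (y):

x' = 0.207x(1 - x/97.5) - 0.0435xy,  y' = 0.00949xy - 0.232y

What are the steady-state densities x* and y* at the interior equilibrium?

From dy/dt = 0 with y > 0: 0.00949x* = 0.232, so x* = 24.4.
Substitute into dx/dt = 0: 0.207(1 - 24.4/97.5) = 0.0435y*.
The bracket is 0.749, giving y* = 0.155/0.0435 = 3.57.

x* ≈ 24.4, y* ≈ 3.57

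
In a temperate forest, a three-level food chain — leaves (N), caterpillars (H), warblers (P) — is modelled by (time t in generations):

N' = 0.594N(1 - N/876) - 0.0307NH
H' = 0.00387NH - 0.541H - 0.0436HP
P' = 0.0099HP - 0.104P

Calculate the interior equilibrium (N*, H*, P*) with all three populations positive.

N* ≈ 400, H* ≈ 10.5, P* ≈ 23.1

From dP/dt = 0: 0.0099H* = 0.104, so H* = 10.5.
From dN/dt = 0: 0.594(1 - N*/876) = 0.0307·10.5, giving N* = 876·(1 - 0.543) = 400.
From dH/dt = 0: 0.00387·400 - 0.541 = 0.0436P*, so P* = 1.01/0.0436 = 23.1.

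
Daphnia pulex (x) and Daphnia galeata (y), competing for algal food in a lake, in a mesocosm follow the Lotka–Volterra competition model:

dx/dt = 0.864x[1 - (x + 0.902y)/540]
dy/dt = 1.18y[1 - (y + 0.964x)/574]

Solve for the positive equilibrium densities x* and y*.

Setting both brackets to zero gives the nullclines x + 0.902y = 540 and 0.964x + y = 574.
Substituting y = 574 - 0.964x into the first: x(1 - 0.902·0.964) = 540 - 0.902·574.
So x* = 22.3/0.13 = 171, and then y* = 574 - 0.964·171 = 410.

x* ≈ 171, y* ≈ 410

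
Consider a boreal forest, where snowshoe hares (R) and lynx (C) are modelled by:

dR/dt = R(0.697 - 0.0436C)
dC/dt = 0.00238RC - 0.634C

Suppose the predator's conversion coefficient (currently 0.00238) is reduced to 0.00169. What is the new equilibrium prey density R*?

R* ≈ 375

At the interior fixed point, setting dC/dt = 0 with C > 0 fixes R* = (predator death rate)/(RC coefficient) — independent of the other coefficients.
With the change, R* = 0.634/0.00169 = 375; it rises from 266.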